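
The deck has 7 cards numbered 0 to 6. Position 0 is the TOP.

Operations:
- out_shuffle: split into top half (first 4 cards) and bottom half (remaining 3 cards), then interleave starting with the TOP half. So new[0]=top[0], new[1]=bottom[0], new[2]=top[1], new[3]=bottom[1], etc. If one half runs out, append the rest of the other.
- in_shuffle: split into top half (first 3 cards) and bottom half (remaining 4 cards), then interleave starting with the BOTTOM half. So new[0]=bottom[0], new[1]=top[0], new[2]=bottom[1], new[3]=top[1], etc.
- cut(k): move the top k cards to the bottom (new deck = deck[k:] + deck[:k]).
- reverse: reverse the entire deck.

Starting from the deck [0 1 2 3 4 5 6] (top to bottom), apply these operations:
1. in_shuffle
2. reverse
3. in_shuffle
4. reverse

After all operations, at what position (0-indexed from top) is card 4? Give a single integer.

Answer: 4

Derivation:
After op 1 (in_shuffle): [3 0 4 1 5 2 6]
After op 2 (reverse): [6 2 5 1 4 0 3]
After op 3 (in_shuffle): [1 6 4 2 0 5 3]
After op 4 (reverse): [3 5 0 2 4 6 1]
Card 4 is at position 4.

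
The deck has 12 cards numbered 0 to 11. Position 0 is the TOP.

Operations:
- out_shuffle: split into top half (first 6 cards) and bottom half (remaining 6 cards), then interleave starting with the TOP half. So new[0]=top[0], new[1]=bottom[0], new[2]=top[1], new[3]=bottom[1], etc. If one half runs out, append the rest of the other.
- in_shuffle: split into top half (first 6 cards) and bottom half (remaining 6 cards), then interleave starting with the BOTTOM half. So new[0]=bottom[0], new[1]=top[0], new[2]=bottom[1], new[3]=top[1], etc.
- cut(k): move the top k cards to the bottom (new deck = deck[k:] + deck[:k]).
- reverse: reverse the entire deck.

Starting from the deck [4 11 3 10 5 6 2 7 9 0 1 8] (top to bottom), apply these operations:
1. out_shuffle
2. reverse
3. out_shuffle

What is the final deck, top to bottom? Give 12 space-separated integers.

After op 1 (out_shuffle): [4 2 11 7 3 9 10 0 5 1 6 8]
After op 2 (reverse): [8 6 1 5 0 10 9 3 7 11 2 4]
After op 3 (out_shuffle): [8 9 6 3 1 7 5 11 0 2 10 4]

Answer: 8 9 6 3 1 7 5 11 0 2 10 4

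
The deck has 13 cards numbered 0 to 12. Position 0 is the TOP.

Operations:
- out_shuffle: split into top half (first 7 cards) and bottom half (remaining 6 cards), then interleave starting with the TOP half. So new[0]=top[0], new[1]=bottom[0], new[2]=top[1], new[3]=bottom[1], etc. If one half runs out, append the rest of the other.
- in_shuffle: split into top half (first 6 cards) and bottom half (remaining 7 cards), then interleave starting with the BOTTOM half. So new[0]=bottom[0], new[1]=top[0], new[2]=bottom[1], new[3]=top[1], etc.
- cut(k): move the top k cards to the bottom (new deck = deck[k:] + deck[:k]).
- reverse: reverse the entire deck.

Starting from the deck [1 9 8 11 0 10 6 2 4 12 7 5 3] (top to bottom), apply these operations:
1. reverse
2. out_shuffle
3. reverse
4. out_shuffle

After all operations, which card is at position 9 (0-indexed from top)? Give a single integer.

Answer: 10

Derivation:
After op 1 (reverse): [3 5 7 12 4 2 6 10 0 11 8 9 1]
After op 2 (out_shuffle): [3 10 5 0 7 11 12 8 4 9 2 1 6]
After op 3 (reverse): [6 1 2 9 4 8 12 11 7 0 5 10 3]
After op 4 (out_shuffle): [6 11 1 7 2 0 9 5 4 10 8 3 12]
Position 9: card 10.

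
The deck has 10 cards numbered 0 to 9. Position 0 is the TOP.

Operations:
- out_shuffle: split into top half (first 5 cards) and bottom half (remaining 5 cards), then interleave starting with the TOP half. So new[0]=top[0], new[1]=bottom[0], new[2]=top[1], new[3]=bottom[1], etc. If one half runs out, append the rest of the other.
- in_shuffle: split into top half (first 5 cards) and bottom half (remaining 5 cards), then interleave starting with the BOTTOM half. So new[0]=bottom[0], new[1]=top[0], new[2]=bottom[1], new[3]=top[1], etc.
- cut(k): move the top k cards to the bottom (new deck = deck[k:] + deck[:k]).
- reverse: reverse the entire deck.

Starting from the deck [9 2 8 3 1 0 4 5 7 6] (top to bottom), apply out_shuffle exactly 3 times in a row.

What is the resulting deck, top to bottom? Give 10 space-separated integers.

Answer: 9 7 5 4 0 1 3 8 2 6

Derivation:
After op 1 (out_shuffle): [9 0 2 4 8 5 3 7 1 6]
After op 2 (out_shuffle): [9 5 0 3 2 7 4 1 8 6]
After op 3 (out_shuffle): [9 7 5 4 0 1 3 8 2 6]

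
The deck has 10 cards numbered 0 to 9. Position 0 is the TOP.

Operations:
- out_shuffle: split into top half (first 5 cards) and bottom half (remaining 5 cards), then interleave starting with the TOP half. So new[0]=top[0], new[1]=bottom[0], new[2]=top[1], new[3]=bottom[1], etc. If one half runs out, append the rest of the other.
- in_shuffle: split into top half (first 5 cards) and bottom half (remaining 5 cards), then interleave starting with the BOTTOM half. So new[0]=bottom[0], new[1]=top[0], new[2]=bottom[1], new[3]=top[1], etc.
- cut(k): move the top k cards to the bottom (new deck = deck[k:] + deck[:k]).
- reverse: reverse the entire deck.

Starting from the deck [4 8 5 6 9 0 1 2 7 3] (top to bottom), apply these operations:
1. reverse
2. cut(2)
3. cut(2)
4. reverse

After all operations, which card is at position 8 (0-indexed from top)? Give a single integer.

After op 1 (reverse): [3 7 2 1 0 9 6 5 8 4]
After op 2 (cut(2)): [2 1 0 9 6 5 8 4 3 7]
After op 3 (cut(2)): [0 9 6 5 8 4 3 7 2 1]
After op 4 (reverse): [1 2 7 3 4 8 5 6 9 0]
Position 8: card 9.

Answer: 9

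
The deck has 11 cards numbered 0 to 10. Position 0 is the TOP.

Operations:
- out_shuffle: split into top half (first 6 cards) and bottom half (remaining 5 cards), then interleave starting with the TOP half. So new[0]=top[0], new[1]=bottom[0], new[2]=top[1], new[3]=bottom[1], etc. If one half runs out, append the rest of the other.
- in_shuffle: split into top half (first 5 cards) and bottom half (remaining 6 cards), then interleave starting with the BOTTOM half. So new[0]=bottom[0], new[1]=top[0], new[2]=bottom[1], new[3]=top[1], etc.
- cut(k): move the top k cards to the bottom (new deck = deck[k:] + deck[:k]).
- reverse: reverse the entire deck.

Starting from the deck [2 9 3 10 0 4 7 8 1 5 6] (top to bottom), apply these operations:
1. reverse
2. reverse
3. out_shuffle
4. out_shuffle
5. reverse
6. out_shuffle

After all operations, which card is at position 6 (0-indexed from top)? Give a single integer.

Answer: 6

Derivation:
After op 1 (reverse): [6 5 1 8 7 4 0 10 3 9 2]
After op 2 (reverse): [2 9 3 10 0 4 7 8 1 5 6]
After op 3 (out_shuffle): [2 7 9 8 3 1 10 5 0 6 4]
After op 4 (out_shuffle): [2 10 7 5 9 0 8 6 3 4 1]
After op 5 (reverse): [1 4 3 6 8 0 9 5 7 10 2]
After op 6 (out_shuffle): [1 9 4 5 3 7 6 10 8 2 0]
Position 6: card 6.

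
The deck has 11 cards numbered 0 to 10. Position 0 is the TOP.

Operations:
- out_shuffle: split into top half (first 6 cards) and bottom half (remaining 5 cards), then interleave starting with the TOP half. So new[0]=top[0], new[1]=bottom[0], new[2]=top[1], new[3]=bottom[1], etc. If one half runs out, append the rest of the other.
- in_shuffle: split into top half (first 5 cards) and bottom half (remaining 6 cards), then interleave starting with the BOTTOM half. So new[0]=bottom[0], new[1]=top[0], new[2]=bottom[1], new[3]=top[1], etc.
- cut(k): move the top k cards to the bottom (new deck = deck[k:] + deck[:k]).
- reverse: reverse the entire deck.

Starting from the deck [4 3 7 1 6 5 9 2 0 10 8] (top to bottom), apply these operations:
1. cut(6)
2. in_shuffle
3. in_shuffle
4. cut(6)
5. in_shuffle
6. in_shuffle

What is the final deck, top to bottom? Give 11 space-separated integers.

Answer: 8 0 9 6 7 4 10 2 5 1 3

Derivation:
After op 1 (cut(6)): [9 2 0 10 8 4 3 7 1 6 5]
After op 2 (in_shuffle): [4 9 3 2 7 0 1 10 6 8 5]
After op 3 (in_shuffle): [0 4 1 9 10 3 6 2 8 7 5]
After op 4 (cut(6)): [6 2 8 7 5 0 4 1 9 10 3]
After op 5 (in_shuffle): [0 6 4 2 1 8 9 7 10 5 3]
After op 6 (in_shuffle): [8 0 9 6 7 4 10 2 5 1 3]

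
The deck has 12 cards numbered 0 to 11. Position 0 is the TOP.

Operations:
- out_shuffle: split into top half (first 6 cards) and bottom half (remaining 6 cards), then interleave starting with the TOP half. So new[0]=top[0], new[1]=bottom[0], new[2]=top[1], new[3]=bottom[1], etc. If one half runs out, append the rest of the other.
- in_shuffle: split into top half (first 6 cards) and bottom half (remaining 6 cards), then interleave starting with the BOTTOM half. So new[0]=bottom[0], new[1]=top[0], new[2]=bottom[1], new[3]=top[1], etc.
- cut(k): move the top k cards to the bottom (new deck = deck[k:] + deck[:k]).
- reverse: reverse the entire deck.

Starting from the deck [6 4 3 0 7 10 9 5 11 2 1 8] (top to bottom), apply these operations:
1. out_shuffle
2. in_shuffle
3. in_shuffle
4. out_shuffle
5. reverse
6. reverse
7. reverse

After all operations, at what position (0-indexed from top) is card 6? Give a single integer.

Answer: 5

Derivation:
After op 1 (out_shuffle): [6 9 4 5 3 11 0 2 7 1 10 8]
After op 2 (in_shuffle): [0 6 2 9 7 4 1 5 10 3 8 11]
After op 3 (in_shuffle): [1 0 5 6 10 2 3 9 8 7 11 4]
After op 4 (out_shuffle): [1 3 0 9 5 8 6 7 10 11 2 4]
After op 5 (reverse): [4 2 11 10 7 6 8 5 9 0 3 1]
After op 6 (reverse): [1 3 0 9 5 8 6 7 10 11 2 4]
After op 7 (reverse): [4 2 11 10 7 6 8 5 9 0 3 1]
Card 6 is at position 5.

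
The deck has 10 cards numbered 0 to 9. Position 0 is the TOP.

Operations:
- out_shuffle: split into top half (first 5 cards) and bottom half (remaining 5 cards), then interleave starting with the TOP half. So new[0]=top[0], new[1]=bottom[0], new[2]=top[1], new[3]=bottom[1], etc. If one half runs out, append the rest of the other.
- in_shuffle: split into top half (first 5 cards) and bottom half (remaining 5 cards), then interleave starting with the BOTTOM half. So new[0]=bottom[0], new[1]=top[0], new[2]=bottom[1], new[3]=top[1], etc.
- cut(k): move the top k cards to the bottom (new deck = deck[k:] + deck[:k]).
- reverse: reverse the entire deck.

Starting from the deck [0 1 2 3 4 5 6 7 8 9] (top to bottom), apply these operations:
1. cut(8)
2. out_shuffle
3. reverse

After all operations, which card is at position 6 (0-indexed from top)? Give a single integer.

Answer: 4

Derivation:
After op 1 (cut(8)): [8 9 0 1 2 3 4 5 6 7]
After op 2 (out_shuffle): [8 3 9 4 0 5 1 6 2 7]
After op 3 (reverse): [7 2 6 1 5 0 4 9 3 8]
Position 6: card 4.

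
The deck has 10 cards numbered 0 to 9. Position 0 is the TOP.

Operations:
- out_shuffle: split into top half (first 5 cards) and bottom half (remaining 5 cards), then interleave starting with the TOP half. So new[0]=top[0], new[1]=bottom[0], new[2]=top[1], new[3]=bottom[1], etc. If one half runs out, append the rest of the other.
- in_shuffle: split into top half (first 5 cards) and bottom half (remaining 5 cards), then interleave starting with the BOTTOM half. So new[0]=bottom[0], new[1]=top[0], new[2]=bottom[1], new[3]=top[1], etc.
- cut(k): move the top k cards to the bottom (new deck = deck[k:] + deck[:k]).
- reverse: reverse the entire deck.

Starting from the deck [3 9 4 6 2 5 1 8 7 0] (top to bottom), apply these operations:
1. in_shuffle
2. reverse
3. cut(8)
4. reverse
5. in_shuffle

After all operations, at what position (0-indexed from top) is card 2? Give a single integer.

Answer: 4

Derivation:
After op 1 (in_shuffle): [5 3 1 9 8 4 7 6 0 2]
After op 2 (reverse): [2 0 6 7 4 8 9 1 3 5]
After op 3 (cut(8)): [3 5 2 0 6 7 4 8 9 1]
After op 4 (reverse): [1 9 8 4 7 6 0 2 5 3]
After op 5 (in_shuffle): [6 1 0 9 2 8 5 4 3 7]
Card 2 is at position 4.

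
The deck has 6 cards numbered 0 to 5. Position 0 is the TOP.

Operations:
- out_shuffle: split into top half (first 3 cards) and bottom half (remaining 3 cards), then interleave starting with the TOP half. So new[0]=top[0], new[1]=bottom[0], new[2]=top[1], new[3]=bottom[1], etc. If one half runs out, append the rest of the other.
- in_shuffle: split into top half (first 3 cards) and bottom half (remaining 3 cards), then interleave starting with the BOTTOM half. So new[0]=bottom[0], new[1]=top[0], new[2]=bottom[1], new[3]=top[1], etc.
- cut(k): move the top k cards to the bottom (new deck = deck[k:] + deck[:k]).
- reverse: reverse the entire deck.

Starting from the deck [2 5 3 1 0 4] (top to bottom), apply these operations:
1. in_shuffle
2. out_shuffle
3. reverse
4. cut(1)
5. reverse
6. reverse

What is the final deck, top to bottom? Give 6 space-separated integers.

Answer: 0 4 2 5 1 3

Derivation:
After op 1 (in_shuffle): [1 2 0 5 4 3]
After op 2 (out_shuffle): [1 5 2 4 0 3]
After op 3 (reverse): [3 0 4 2 5 1]
After op 4 (cut(1)): [0 4 2 5 1 3]
After op 5 (reverse): [3 1 5 2 4 0]
After op 6 (reverse): [0 4 2 5 1 3]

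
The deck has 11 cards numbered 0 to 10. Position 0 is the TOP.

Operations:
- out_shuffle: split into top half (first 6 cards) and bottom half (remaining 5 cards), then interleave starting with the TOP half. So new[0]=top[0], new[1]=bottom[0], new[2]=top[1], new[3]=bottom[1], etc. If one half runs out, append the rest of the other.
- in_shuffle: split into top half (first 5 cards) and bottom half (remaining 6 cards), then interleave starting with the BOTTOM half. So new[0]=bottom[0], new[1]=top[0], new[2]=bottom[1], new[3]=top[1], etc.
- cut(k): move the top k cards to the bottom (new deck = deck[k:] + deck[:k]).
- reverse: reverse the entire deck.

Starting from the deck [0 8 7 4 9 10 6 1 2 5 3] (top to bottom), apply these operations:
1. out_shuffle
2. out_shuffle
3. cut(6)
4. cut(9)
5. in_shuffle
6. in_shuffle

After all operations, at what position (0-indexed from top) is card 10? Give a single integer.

Answer: 1

Derivation:
After op 1 (out_shuffle): [0 6 8 1 7 2 4 5 9 3 10]
After op 2 (out_shuffle): [0 4 6 5 8 9 1 3 7 10 2]
After op 3 (cut(6)): [1 3 7 10 2 0 4 6 5 8 9]
After op 4 (cut(9)): [8 9 1 3 7 10 2 0 4 6 5]
After op 5 (in_shuffle): [10 8 2 9 0 1 4 3 6 7 5]
After op 6 (in_shuffle): [1 10 4 8 3 2 6 9 7 0 5]
Card 10 is at position 1.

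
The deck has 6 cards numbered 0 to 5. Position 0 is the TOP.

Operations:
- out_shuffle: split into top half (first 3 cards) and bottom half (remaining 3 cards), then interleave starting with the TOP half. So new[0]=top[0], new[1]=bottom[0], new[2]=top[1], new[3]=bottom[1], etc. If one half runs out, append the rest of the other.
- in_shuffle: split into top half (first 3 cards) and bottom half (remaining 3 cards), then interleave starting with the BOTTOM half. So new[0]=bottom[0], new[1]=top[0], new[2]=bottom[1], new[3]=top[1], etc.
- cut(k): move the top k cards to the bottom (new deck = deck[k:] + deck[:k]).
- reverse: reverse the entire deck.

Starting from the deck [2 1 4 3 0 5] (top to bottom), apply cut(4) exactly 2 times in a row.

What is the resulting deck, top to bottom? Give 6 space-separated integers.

After op 1 (cut(4)): [0 5 2 1 4 3]
After op 2 (cut(4)): [4 3 0 5 2 1]

Answer: 4 3 0 5 2 1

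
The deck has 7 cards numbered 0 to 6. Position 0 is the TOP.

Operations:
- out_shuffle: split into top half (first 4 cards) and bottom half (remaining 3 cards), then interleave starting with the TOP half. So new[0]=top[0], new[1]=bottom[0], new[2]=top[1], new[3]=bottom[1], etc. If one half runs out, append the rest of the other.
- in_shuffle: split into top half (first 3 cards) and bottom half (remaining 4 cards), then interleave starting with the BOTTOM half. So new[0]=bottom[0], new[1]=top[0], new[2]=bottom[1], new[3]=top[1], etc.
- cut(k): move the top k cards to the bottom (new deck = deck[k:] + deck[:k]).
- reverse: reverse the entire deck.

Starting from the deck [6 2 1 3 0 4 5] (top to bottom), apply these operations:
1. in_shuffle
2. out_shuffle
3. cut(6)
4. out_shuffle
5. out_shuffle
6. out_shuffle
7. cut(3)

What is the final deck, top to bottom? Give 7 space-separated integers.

Answer: 6 1 0 5 2 3 4

Derivation:
After op 1 (in_shuffle): [3 6 0 2 4 1 5]
After op 2 (out_shuffle): [3 4 6 1 0 5 2]
After op 3 (cut(6)): [2 3 4 6 1 0 5]
After op 4 (out_shuffle): [2 1 3 0 4 5 6]
After op 5 (out_shuffle): [2 4 1 5 3 6 0]
After op 6 (out_shuffle): [2 3 4 6 1 0 5]
After op 7 (cut(3)): [6 1 0 5 2 3 4]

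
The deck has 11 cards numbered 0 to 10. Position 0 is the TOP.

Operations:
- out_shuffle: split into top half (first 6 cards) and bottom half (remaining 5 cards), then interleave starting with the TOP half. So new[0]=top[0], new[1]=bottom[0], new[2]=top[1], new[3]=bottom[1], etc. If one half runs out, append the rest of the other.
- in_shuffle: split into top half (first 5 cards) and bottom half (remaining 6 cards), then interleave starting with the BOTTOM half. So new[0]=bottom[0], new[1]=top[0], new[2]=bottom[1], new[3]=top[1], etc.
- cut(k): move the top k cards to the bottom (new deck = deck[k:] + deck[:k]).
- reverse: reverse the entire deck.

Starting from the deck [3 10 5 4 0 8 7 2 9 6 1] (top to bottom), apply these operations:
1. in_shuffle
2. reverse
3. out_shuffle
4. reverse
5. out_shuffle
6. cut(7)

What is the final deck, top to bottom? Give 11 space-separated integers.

Answer: 2 4 1 7 5 6 8 10 9 0 3

Derivation:
After op 1 (in_shuffle): [8 3 7 10 2 5 9 4 6 0 1]
After op 2 (reverse): [1 0 6 4 9 5 2 10 7 3 8]
After op 3 (out_shuffle): [1 2 0 10 6 7 4 3 9 8 5]
After op 4 (reverse): [5 8 9 3 4 7 6 10 0 2 1]
After op 5 (out_shuffle): [5 6 8 10 9 0 3 2 4 1 7]
After op 6 (cut(7)): [2 4 1 7 5 6 8 10 9 0 3]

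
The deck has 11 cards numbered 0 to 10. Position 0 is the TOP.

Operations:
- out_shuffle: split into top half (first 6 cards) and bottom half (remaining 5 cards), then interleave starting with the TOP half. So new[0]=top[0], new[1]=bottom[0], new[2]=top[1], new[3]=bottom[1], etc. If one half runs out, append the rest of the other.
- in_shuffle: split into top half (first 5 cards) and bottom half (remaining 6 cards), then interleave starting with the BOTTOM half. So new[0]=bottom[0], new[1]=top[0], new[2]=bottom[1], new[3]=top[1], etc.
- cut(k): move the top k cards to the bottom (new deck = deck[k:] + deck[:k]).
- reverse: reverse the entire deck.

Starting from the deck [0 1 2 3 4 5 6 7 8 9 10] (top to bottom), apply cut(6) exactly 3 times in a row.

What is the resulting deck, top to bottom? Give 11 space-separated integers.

Answer: 7 8 9 10 0 1 2 3 4 5 6

Derivation:
After op 1 (cut(6)): [6 7 8 9 10 0 1 2 3 4 5]
After op 2 (cut(6)): [1 2 3 4 5 6 7 8 9 10 0]
After op 3 (cut(6)): [7 8 9 10 0 1 2 3 4 5 6]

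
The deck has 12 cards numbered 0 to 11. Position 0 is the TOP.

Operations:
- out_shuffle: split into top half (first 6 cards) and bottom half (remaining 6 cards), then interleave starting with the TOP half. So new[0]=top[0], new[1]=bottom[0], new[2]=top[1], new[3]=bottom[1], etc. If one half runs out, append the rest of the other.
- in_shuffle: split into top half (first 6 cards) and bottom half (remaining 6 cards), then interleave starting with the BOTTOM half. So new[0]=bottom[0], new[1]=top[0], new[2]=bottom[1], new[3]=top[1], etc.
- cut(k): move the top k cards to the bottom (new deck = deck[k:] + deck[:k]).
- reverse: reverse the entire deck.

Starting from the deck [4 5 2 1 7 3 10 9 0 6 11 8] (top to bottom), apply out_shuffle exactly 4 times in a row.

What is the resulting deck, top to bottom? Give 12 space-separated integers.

Answer: 4 6 9 3 1 5 11 0 10 7 2 8

Derivation:
After op 1 (out_shuffle): [4 10 5 9 2 0 1 6 7 11 3 8]
After op 2 (out_shuffle): [4 1 10 6 5 7 9 11 2 3 0 8]
After op 3 (out_shuffle): [4 9 1 11 10 2 6 3 5 0 7 8]
After op 4 (out_shuffle): [4 6 9 3 1 5 11 0 10 7 2 8]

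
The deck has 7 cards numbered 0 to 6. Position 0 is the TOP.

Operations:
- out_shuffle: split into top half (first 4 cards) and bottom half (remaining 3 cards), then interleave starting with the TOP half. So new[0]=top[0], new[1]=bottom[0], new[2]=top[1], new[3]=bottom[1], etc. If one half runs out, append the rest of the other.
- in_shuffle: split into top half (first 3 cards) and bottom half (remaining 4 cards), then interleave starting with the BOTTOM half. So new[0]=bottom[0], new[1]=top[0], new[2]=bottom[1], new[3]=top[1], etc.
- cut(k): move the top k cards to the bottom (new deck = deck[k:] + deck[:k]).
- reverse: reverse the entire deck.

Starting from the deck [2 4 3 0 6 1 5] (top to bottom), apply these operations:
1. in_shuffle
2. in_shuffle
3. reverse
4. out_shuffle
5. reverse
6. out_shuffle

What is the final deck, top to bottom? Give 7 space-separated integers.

Answer: 2 6 4 1 3 5 0

Derivation:
After op 1 (in_shuffle): [0 2 6 4 1 3 5]
After op 2 (in_shuffle): [4 0 1 2 3 6 5]
After op 3 (reverse): [5 6 3 2 1 0 4]
After op 4 (out_shuffle): [5 1 6 0 3 4 2]
After op 5 (reverse): [2 4 3 0 6 1 5]
After op 6 (out_shuffle): [2 6 4 1 3 5 0]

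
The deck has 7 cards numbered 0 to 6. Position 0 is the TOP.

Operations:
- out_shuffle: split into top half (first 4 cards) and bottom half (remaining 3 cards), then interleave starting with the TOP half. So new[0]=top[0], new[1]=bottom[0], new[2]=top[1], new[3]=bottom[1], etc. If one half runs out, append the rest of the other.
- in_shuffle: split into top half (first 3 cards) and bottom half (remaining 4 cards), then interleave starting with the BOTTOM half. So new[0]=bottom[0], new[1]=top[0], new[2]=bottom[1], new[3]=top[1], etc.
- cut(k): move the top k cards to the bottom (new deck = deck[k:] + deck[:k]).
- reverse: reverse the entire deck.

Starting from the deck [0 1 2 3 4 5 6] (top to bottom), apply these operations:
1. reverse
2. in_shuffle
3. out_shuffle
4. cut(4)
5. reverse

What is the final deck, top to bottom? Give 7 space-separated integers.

Answer: 4 6 1 3 5 0 2

Derivation:
After op 1 (reverse): [6 5 4 3 2 1 0]
After op 2 (in_shuffle): [3 6 2 5 1 4 0]
After op 3 (out_shuffle): [3 1 6 4 2 0 5]
After op 4 (cut(4)): [2 0 5 3 1 6 4]
After op 5 (reverse): [4 6 1 3 5 0 2]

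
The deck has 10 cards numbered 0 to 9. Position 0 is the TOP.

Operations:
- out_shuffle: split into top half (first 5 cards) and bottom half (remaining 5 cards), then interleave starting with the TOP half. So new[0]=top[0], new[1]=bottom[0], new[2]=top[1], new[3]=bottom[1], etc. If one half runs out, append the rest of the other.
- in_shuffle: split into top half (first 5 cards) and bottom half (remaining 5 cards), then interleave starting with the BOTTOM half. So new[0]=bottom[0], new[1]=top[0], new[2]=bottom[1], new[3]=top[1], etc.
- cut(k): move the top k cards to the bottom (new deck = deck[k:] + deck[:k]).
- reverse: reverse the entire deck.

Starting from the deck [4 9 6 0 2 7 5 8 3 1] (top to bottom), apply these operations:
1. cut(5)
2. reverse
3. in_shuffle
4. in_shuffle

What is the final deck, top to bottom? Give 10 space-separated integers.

Answer: 6 1 5 2 9 3 7 0 4 8

Derivation:
After op 1 (cut(5)): [7 5 8 3 1 4 9 6 0 2]
After op 2 (reverse): [2 0 6 9 4 1 3 8 5 7]
After op 3 (in_shuffle): [1 2 3 0 8 6 5 9 7 4]
After op 4 (in_shuffle): [6 1 5 2 9 3 7 0 4 8]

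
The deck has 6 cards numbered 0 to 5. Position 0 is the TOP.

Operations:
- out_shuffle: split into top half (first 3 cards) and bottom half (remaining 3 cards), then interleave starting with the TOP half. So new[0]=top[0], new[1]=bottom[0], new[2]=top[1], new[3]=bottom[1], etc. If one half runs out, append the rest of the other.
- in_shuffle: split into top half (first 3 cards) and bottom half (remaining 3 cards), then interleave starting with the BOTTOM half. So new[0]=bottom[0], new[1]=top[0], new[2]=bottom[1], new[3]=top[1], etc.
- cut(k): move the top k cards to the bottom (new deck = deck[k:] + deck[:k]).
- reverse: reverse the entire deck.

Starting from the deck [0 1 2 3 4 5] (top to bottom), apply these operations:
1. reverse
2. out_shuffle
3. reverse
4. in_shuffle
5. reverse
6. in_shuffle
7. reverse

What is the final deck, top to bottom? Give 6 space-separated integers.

Answer: 3 4 5 0 1 2

Derivation:
After op 1 (reverse): [5 4 3 2 1 0]
After op 2 (out_shuffle): [5 2 4 1 3 0]
After op 3 (reverse): [0 3 1 4 2 5]
After op 4 (in_shuffle): [4 0 2 3 5 1]
After op 5 (reverse): [1 5 3 2 0 4]
After op 6 (in_shuffle): [2 1 0 5 4 3]
After op 7 (reverse): [3 4 5 0 1 2]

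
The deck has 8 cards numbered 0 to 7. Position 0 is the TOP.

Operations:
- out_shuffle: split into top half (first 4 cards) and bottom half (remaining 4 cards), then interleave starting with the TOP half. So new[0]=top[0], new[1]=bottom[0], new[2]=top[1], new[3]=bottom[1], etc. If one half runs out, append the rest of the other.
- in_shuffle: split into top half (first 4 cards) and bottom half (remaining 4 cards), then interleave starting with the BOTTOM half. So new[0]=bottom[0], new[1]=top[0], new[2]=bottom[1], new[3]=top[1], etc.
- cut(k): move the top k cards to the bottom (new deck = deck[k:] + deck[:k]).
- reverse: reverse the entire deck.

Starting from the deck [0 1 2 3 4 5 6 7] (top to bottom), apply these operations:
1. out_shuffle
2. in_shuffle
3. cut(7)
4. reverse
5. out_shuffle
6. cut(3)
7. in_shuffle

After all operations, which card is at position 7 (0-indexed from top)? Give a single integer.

Answer: 4

Derivation:
After op 1 (out_shuffle): [0 4 1 5 2 6 3 7]
After op 2 (in_shuffle): [2 0 6 4 3 1 7 5]
After op 3 (cut(7)): [5 2 0 6 4 3 1 7]
After op 4 (reverse): [7 1 3 4 6 0 2 5]
After op 5 (out_shuffle): [7 6 1 0 3 2 4 5]
After op 6 (cut(3)): [0 3 2 4 5 7 6 1]
After op 7 (in_shuffle): [5 0 7 3 6 2 1 4]
Position 7: card 4.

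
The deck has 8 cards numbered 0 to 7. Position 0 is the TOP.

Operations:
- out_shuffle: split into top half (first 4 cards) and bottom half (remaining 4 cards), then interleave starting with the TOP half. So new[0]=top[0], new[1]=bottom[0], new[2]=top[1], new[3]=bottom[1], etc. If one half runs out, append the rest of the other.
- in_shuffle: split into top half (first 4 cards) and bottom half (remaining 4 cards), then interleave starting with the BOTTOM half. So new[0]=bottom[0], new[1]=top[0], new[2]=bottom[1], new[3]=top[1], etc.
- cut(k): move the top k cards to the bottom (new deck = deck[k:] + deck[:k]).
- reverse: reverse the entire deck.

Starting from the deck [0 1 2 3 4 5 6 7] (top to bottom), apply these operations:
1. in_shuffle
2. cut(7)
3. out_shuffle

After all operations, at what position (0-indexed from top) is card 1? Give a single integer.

Answer: 1

Derivation:
After op 1 (in_shuffle): [4 0 5 1 6 2 7 3]
After op 2 (cut(7)): [3 4 0 5 1 6 2 7]
After op 3 (out_shuffle): [3 1 4 6 0 2 5 7]
Card 1 is at position 1.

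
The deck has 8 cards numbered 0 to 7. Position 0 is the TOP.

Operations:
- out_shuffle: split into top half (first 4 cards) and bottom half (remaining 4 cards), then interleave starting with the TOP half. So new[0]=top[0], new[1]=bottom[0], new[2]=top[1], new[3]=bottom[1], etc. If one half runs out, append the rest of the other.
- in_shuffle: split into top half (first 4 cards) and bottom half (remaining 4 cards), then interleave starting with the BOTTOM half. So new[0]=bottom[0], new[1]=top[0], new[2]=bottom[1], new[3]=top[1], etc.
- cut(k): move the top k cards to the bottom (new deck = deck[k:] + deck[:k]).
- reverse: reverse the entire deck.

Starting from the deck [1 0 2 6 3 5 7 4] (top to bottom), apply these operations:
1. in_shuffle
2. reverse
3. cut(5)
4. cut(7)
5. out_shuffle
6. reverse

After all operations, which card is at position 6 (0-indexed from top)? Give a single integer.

Answer: 6

Derivation:
After op 1 (in_shuffle): [3 1 5 0 7 2 4 6]
After op 2 (reverse): [6 4 2 7 0 5 1 3]
After op 3 (cut(5)): [5 1 3 6 4 2 7 0]
After op 4 (cut(7)): [0 5 1 3 6 4 2 7]
After op 5 (out_shuffle): [0 6 5 4 1 2 3 7]
After op 6 (reverse): [7 3 2 1 4 5 6 0]
Position 6: card 6.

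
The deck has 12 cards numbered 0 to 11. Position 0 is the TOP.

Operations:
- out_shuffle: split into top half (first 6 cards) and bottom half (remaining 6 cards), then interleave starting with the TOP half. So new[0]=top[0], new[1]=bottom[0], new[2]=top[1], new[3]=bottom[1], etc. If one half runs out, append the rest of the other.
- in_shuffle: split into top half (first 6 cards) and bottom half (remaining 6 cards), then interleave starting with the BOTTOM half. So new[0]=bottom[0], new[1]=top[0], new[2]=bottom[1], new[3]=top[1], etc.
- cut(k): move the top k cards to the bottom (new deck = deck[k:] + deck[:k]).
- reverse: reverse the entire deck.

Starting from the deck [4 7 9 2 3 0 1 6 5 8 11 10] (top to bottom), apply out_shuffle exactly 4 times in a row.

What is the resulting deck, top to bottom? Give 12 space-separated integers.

Answer: 4 8 6 0 2 7 11 5 1 3 9 10

Derivation:
After op 1 (out_shuffle): [4 1 7 6 9 5 2 8 3 11 0 10]
After op 2 (out_shuffle): [4 2 1 8 7 3 6 11 9 0 5 10]
After op 3 (out_shuffle): [4 6 2 11 1 9 8 0 7 5 3 10]
After op 4 (out_shuffle): [4 8 6 0 2 7 11 5 1 3 9 10]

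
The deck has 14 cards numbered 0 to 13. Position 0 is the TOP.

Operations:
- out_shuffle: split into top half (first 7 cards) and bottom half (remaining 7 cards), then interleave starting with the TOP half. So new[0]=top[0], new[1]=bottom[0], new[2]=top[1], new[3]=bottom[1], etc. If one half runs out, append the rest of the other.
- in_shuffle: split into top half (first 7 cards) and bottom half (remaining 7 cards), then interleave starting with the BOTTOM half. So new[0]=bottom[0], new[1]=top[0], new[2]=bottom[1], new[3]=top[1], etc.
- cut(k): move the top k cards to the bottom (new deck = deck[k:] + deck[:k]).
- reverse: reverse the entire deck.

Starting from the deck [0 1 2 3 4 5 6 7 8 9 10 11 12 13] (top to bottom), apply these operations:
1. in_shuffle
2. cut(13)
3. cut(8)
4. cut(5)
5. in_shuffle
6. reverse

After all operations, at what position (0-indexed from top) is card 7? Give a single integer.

Answer: 8

Derivation:
After op 1 (in_shuffle): [7 0 8 1 9 2 10 3 11 4 12 5 13 6]
After op 2 (cut(13)): [6 7 0 8 1 9 2 10 3 11 4 12 5 13]
After op 3 (cut(8)): [3 11 4 12 5 13 6 7 0 8 1 9 2 10]
After op 4 (cut(5)): [13 6 7 0 8 1 9 2 10 3 11 4 12 5]
After op 5 (in_shuffle): [2 13 10 6 3 7 11 0 4 8 12 1 5 9]
After op 6 (reverse): [9 5 1 12 8 4 0 11 7 3 6 10 13 2]
Card 7 is at position 8.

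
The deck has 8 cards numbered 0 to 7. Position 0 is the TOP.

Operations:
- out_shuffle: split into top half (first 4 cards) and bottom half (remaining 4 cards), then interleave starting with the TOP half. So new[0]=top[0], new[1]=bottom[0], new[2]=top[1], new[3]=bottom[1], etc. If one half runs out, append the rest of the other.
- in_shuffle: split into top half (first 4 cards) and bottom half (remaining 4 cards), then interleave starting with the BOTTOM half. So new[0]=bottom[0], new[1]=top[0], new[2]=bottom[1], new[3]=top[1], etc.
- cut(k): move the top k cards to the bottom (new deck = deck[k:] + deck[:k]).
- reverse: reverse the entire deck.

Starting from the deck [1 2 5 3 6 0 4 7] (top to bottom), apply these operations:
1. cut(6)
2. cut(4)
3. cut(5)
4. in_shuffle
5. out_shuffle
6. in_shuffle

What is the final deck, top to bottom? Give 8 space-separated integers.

After op 1 (cut(6)): [4 7 1 2 5 3 6 0]
After op 2 (cut(4)): [5 3 6 0 4 7 1 2]
After op 3 (cut(5)): [7 1 2 5 3 6 0 4]
After op 4 (in_shuffle): [3 7 6 1 0 2 4 5]
After op 5 (out_shuffle): [3 0 7 2 6 4 1 5]
After op 6 (in_shuffle): [6 3 4 0 1 7 5 2]

Answer: 6 3 4 0 1 7 5 2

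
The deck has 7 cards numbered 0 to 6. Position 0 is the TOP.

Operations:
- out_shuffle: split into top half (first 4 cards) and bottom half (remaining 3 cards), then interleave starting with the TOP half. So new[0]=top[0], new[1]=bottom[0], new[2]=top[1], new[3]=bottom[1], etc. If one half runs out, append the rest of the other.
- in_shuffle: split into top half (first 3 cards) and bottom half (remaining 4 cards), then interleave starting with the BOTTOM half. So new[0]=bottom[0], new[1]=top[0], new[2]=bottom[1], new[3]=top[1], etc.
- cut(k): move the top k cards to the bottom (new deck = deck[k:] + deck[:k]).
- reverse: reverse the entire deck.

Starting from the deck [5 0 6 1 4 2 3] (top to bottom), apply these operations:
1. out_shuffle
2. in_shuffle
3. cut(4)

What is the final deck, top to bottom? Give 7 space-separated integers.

After op 1 (out_shuffle): [5 4 0 2 6 3 1]
After op 2 (in_shuffle): [2 5 6 4 3 0 1]
After op 3 (cut(4)): [3 0 1 2 5 6 4]

Answer: 3 0 1 2 5 6 4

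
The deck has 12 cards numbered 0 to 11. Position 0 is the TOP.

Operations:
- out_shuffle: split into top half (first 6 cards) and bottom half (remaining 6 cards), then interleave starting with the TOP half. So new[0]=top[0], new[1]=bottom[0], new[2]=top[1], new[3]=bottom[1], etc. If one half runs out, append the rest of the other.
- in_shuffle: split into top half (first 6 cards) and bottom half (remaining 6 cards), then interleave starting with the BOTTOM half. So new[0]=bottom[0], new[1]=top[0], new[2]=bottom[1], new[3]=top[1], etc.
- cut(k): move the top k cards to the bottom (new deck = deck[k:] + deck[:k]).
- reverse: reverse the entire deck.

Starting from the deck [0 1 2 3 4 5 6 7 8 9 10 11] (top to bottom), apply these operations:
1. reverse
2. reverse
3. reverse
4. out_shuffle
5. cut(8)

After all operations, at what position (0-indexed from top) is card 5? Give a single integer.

Answer: 5

Derivation:
After op 1 (reverse): [11 10 9 8 7 6 5 4 3 2 1 0]
After op 2 (reverse): [0 1 2 3 4 5 6 7 8 9 10 11]
After op 3 (reverse): [11 10 9 8 7 6 5 4 3 2 1 0]
After op 4 (out_shuffle): [11 5 10 4 9 3 8 2 7 1 6 0]
After op 5 (cut(8)): [7 1 6 0 11 5 10 4 9 3 8 2]
Card 5 is at position 5.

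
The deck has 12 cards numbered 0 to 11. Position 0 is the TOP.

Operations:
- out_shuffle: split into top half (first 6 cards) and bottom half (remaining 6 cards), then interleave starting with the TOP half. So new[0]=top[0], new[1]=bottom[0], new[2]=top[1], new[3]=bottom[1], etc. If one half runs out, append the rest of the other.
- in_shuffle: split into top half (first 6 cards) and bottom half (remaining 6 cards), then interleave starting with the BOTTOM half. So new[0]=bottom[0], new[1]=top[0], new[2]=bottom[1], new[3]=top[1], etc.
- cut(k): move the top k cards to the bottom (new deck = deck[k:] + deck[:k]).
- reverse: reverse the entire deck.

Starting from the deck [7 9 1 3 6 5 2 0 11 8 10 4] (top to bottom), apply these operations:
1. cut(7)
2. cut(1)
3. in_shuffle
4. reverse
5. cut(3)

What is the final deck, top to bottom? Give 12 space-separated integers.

After op 1 (cut(7)): [0 11 8 10 4 7 9 1 3 6 5 2]
After op 2 (cut(1)): [11 8 10 4 7 9 1 3 6 5 2 0]
After op 3 (in_shuffle): [1 11 3 8 6 10 5 4 2 7 0 9]
After op 4 (reverse): [9 0 7 2 4 5 10 6 8 3 11 1]
After op 5 (cut(3)): [2 4 5 10 6 8 3 11 1 9 0 7]

Answer: 2 4 5 10 6 8 3 11 1 9 0 7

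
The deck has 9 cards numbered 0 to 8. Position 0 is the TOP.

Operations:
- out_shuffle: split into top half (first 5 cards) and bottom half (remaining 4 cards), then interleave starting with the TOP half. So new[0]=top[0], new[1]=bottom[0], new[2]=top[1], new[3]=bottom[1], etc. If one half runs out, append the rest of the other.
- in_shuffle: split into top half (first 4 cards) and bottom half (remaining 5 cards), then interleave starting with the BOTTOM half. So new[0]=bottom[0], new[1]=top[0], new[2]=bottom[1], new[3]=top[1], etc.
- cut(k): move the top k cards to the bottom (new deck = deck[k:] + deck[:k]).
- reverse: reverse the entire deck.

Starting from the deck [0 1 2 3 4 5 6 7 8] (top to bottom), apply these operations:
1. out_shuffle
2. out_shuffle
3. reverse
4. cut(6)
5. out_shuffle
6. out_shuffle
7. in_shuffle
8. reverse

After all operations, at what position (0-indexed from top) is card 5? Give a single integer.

After op 1 (out_shuffle): [0 5 1 6 2 7 3 8 4]
After op 2 (out_shuffle): [0 7 5 3 1 8 6 4 2]
After op 3 (reverse): [2 4 6 8 1 3 5 7 0]
After op 4 (cut(6)): [5 7 0 2 4 6 8 1 3]
After op 5 (out_shuffle): [5 6 7 8 0 1 2 3 4]
After op 6 (out_shuffle): [5 1 6 2 7 3 8 4 0]
After op 7 (in_shuffle): [7 5 3 1 8 6 4 2 0]
After op 8 (reverse): [0 2 4 6 8 1 3 5 7]
Card 5 is at position 7.

Answer: 7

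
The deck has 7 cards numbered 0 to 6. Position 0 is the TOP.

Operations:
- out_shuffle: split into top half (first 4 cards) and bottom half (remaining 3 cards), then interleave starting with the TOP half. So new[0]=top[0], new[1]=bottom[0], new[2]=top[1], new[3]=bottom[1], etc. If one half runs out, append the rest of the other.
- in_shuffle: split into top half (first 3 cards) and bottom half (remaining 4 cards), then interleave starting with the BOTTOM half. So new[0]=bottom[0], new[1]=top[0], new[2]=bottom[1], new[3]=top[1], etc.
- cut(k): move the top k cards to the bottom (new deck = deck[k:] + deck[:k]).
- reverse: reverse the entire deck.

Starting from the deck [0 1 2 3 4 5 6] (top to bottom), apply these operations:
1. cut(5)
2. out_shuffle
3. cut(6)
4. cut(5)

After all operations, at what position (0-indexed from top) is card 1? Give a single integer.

After op 1 (cut(5)): [5 6 0 1 2 3 4]
After op 2 (out_shuffle): [5 2 6 3 0 4 1]
After op 3 (cut(6)): [1 5 2 6 3 0 4]
After op 4 (cut(5)): [0 4 1 5 2 6 3]
Card 1 is at position 2.

Answer: 2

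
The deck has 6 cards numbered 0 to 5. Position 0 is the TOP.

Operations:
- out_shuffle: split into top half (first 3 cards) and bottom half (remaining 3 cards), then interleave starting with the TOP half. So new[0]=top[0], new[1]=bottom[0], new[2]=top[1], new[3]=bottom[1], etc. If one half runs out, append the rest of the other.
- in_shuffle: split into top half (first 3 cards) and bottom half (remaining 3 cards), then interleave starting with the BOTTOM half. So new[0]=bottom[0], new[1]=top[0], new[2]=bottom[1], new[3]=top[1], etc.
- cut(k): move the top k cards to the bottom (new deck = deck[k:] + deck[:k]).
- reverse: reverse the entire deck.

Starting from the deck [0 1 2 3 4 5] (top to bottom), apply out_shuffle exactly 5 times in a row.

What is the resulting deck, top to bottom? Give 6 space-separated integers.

After op 1 (out_shuffle): [0 3 1 4 2 5]
After op 2 (out_shuffle): [0 4 3 2 1 5]
After op 3 (out_shuffle): [0 2 4 1 3 5]
After op 4 (out_shuffle): [0 1 2 3 4 5]
After op 5 (out_shuffle): [0 3 1 4 2 5]

Answer: 0 3 1 4 2 5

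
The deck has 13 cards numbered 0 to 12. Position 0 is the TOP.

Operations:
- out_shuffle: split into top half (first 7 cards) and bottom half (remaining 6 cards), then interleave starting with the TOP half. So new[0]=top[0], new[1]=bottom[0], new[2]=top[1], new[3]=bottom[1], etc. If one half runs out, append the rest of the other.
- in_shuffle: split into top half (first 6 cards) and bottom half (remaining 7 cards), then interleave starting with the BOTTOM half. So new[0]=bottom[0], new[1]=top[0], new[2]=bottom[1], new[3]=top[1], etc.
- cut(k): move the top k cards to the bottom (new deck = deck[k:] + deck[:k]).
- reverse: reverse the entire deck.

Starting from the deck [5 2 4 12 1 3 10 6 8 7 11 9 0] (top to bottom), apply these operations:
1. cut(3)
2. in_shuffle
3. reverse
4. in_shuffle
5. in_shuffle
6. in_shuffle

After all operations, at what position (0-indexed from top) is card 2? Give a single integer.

After op 1 (cut(3)): [12 1 3 10 6 8 7 11 9 0 5 2 4]
After op 2 (in_shuffle): [7 12 11 1 9 3 0 10 5 6 2 8 4]
After op 3 (reverse): [4 8 2 6 5 10 0 3 9 1 11 12 7]
After op 4 (in_shuffle): [0 4 3 8 9 2 1 6 11 5 12 10 7]
After op 5 (in_shuffle): [1 0 6 4 11 3 5 8 12 9 10 2 7]
After op 6 (in_shuffle): [5 1 8 0 12 6 9 4 10 11 2 3 7]
Card 2 is at position 10.

Answer: 10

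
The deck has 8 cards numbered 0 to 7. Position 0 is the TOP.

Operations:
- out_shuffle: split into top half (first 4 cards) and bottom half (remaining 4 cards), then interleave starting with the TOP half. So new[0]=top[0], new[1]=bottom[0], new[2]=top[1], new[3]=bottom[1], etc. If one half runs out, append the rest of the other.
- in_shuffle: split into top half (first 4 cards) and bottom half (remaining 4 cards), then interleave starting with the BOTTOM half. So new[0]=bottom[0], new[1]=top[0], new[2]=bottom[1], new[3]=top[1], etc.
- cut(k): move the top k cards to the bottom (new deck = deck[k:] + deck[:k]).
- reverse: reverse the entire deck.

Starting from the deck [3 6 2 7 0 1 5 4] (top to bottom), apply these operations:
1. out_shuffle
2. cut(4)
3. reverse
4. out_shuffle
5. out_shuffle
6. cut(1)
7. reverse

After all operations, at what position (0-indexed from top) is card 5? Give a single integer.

Answer: 5

Derivation:
After op 1 (out_shuffle): [3 0 6 1 2 5 7 4]
After op 2 (cut(4)): [2 5 7 4 3 0 6 1]
After op 3 (reverse): [1 6 0 3 4 7 5 2]
After op 4 (out_shuffle): [1 4 6 7 0 5 3 2]
After op 5 (out_shuffle): [1 0 4 5 6 3 7 2]
After op 6 (cut(1)): [0 4 5 6 3 7 2 1]
After op 7 (reverse): [1 2 7 3 6 5 4 0]
Card 5 is at position 5.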